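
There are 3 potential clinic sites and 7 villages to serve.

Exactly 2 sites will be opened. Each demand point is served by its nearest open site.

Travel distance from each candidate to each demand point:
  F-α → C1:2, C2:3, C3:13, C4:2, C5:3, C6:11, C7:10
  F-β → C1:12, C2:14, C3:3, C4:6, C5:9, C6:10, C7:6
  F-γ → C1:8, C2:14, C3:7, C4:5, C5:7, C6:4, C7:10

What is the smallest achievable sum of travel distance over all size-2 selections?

29

Open {F-α, F-β}.
  C1→F-α 2, C2→F-α 3, C3→F-β 3, C4→F-α 2, C5→F-α 3, C6→F-β 10, C7→F-β 6  ⇒ total 29.
Compare {F-α, F-γ}: total 31.
Compare {F-β, F-γ}: total 47.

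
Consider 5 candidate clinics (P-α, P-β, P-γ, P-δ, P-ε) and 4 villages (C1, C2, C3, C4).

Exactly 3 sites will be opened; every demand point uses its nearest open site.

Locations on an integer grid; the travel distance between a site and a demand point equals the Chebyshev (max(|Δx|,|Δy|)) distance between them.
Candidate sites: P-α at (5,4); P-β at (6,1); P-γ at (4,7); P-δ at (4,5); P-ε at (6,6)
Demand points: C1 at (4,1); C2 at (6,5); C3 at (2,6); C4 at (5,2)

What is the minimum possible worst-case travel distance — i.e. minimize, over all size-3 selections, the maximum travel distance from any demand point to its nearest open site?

2

Open {P-α, P-β, P-γ}.
  Farthest demand point is C1 at travel distance 2 (to P-β); all others are ≤ 2.
With {P-α, P-β, P-δ} the worst case is 2.
With {P-β, P-γ, P-δ} the worst case is 2.
No size-3 selection achieves below 2.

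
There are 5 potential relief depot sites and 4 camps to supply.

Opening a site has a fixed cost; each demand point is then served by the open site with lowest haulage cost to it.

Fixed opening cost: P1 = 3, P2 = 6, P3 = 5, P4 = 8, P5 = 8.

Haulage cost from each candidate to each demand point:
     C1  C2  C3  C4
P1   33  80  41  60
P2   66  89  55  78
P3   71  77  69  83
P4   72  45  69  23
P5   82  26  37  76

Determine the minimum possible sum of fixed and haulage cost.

Open {P1, P4, P5}: assign each demand point to its cheapest open site.
  C1→P1 33, C2→P5 26, C3→P5 37, C4→P4 23
  haulage cost 119, fixed 19 → total 138.
Compare {P1, P3, P4, P5}: haulage cost 119 + fixed 24 = 143.
Compare {P1, P2, P4, P5}: haulage cost 119 + fixed 25 = 144.
Compare {P1, P2, P3, P4, P5}: haulage cost 119 + fixed 30 = 149.
All other subsets cost ≥ 143. Minimum total cost: 138.

138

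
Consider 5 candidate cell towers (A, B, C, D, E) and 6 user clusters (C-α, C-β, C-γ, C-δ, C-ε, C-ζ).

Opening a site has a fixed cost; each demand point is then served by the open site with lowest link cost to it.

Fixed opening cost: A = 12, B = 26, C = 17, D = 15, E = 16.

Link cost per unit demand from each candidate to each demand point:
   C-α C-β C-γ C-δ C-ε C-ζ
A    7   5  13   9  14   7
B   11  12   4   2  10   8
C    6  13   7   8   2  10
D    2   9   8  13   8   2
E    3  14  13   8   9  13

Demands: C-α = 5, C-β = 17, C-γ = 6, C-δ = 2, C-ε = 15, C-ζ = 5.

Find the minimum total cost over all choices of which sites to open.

Open {A, B, C, D}: assign each demand point to its cheapest open site.
  C-α→D 5×2=10, C-β→A 17×5=85, C-γ→B 6×4=24, C-δ→B 2×2=4, C-ε→C 15×2=30, C-ζ→D 5×2=10
  link cost 163, fixed 70 → total 233.
Compare {A, C, D}: link cost 193 + fixed 44 = 237.
Compare {A, B, C, D, E}: link cost 163 + fixed 86 = 249.
Compare {A, C, D, E}: link cost 193 + fixed 60 = 253.
All other subsets cost ≥ 237. Minimum total cost: 233.

233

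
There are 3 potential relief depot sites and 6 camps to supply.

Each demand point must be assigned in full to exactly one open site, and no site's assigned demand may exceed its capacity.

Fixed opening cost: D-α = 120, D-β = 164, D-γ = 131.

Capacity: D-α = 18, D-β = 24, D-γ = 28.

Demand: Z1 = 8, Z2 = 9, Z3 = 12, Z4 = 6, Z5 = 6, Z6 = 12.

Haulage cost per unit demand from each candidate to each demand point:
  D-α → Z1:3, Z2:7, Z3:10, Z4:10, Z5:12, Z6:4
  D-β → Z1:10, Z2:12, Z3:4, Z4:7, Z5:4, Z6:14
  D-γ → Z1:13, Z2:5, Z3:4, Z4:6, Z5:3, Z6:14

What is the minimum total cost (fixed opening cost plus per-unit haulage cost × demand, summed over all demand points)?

690

Open {D-α, D-β, D-γ}; cheapest assignment that respects the capacities:
  D-α (cap 18, load 12): Z6 — cost 12×4 = 48
  D-β (cap 24, load 20): Z1, Z3 — cost 8×10 + 12×4 = 128
  D-γ (cap 28, load 21): Z2, Z4, Z5 — cost 9×5 + 6×6 + 6×3 = 99
  Shipping 275, fixed 415 → total 690.
  Any other capacity-feasible assignment to {D-α, D-β, D-γ} ships for at least 275.
Total demand is 53 and no other set of sites has combined capacity ≥ 53, so {D-α, D-β, D-γ} is the only feasible choice of open sites. Minimum: 690.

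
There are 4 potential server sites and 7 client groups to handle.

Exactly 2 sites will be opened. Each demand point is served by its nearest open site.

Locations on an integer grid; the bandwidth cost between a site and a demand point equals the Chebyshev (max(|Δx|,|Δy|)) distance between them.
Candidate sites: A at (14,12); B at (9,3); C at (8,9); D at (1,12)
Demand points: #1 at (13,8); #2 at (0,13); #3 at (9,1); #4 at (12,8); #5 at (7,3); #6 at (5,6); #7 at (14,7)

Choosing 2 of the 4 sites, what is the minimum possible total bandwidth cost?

Open {B, D}.
  #1→B 5, #2→D 1, #3→B 2, #4→B 5, #5→B 2, #6→B 4, #7→B 5  ⇒ total 24.
Compare {B, C}: total 29.
Compare {A, B}: total 31.
No size-2 selection does better; minimum is 24.

24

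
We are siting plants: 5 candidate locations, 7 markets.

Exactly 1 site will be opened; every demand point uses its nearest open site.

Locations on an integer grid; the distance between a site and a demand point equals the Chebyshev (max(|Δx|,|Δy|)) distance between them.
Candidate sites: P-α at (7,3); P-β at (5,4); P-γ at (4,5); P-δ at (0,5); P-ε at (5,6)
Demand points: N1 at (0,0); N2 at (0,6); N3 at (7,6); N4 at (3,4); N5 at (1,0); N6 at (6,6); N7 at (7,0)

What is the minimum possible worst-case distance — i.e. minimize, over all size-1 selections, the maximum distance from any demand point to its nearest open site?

5

Open {P-β}.
  Farthest demand point is N1 at distance 5 (to P-β); all others are ≤ 5.
With {P-γ} the worst case is 5.
With {P-ε} the worst case is 6.
No size-1 selection achieves below 5.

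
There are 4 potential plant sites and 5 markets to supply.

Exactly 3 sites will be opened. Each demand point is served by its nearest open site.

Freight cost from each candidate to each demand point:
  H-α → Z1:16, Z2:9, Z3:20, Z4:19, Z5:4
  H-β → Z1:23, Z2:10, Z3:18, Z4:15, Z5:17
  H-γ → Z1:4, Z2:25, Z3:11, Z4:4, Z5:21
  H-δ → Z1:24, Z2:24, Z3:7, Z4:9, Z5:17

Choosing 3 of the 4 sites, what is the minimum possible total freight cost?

28

Open {H-α, H-γ, H-δ}.
  Z1→H-γ 4, Z2→H-α 9, Z3→H-δ 7, Z4→H-γ 4, Z5→H-α 4  ⇒ total 28.
Compare {H-α, H-β, H-γ}: total 32.
Compare {H-β, H-γ, H-δ}: total 42.
No size-3 selection does better; minimum is 28.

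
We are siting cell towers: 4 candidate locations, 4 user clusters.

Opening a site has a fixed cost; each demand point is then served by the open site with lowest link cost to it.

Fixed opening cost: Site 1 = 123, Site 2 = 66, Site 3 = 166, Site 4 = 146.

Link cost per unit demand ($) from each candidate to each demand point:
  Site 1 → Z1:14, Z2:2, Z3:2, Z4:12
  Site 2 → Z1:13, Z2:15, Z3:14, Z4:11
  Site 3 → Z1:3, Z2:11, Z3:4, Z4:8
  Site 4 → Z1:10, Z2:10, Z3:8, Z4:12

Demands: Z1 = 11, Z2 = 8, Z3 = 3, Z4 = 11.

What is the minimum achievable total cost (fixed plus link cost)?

Open {Site 3}: assign each demand point to its cheapest open site.
  Z1→Site 3 11×3=33, Z2→Site 3 8×11=88, Z3→Site 3 3×4=12, Z4→Site 3 11×8=88
  link cost 221, fixed 166 → total 387.
Compare {Site 1}: link cost 308 + fixed 123 = 431.
Compare {Site 1, Site 3}: link cost 143 + fixed 289 = 432.
Compare {Site 2, Site 3}: link cost 221 + fixed 232 = 453.
All other subsets cost ≥ 431. Minimum total cost: 387.

387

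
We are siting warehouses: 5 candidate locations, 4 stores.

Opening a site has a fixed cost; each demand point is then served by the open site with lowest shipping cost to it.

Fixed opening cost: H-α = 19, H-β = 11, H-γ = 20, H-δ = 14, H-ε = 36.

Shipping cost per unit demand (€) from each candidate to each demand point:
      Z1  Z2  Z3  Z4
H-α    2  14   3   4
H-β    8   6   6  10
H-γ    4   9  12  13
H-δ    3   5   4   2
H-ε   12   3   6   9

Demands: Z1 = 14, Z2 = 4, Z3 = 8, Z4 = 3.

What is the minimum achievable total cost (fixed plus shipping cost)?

111

Open {H-α, H-δ}: assign each demand point to its cheapest open site.
  Z1→H-α 14×2=28, Z2→H-δ 4×5=20, Z3→H-α 8×3=24, Z4→H-δ 3×2=6
  shipping cost 78, fixed 33 → total 111.
Compare {H-δ}: shipping cost 100 + fixed 14 = 114.
Compare {H-α, H-β}: shipping cost 88 + fixed 30 = 118.
Compare {H-α, H-β, H-δ}: shipping cost 78 + fixed 44 = 122.
All other subsets cost ≥ 114. Minimum total cost: 111.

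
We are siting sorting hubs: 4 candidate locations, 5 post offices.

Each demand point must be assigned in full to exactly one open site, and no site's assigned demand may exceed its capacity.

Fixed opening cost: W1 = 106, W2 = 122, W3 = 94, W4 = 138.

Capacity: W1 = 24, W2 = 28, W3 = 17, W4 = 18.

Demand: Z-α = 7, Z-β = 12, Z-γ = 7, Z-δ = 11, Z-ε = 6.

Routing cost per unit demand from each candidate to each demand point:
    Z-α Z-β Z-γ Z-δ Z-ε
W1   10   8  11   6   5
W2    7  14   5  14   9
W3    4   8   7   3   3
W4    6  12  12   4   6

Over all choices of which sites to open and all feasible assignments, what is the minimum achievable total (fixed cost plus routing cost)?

Open {W2, W3}; cheapest assignment that respects the capacities:
  W2 (cap 28, load 26): Z-α, Z-β, Z-γ — cost 7×7 + 12×14 + 7×5 = 252
  W3 (cap 17, load 17): Z-δ, Z-ε — cost 11×3 + 6×3 = 51
  Shipping 303, fixed 216 → total 519.
  Any other capacity-feasible assignment to {W2, W3} ships for at least 303.
Compare {W1, W2}: its best feasible assignment gives total 528.
Compare {W1, W2, W3}: its best feasible assignment gives total 553.
Every other set of open sites that can feasibly serve all demand totals ≥ 528 even under its best assignment. Minimum: 519.

519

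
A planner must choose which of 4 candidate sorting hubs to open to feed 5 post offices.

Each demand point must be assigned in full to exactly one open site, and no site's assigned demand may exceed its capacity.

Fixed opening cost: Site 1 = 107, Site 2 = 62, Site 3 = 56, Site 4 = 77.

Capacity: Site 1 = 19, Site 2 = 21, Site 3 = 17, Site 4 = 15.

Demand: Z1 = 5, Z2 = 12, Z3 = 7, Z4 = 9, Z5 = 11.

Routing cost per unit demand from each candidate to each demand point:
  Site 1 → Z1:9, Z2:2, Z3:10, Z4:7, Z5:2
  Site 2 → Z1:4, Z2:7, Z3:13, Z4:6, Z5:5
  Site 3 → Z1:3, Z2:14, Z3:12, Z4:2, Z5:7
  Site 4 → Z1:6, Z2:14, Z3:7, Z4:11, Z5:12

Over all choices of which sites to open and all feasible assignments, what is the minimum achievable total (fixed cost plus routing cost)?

407

Open {Site 1, Site 2, Site 3}; cheapest assignment that respects the capacities:
  Site 1 (cap 19, load 19): Z2, Z3 — cost 12×2 + 7×10 = 94
  Site 2 (cap 21, load 11): Z5 — cost 11×5 = 55
  Site 3 (cap 17, load 14): Z1, Z4 — cost 5×3 + 9×2 = 33
  Shipping 182, fixed 225 → total 407.
  Any other capacity-feasible assignment to {Site 1, Site 2, Site 3} ships for at least 182.
Compare {Site 1, Site 2, Site 4}: its best feasible assignment gives total 458.
Compare {Site 1, Site 2, Site 3, Site 4}: its best feasible assignment gives total 463.
Every other set of open sites that can feasibly serve all demand totals ≥ 458 even under its best assignment. Minimum: 407.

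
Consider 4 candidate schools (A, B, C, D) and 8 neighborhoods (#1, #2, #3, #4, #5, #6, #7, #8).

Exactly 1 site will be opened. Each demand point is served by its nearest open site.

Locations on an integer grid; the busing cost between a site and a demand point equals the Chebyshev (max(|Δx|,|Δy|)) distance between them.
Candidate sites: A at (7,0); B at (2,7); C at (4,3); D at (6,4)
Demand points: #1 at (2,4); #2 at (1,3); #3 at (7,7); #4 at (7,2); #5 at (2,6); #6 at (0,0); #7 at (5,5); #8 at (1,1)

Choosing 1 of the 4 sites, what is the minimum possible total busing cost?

Open {C}.
  #1→C 2, #2→C 3, #3→C 4, #4→C 3, #5→C 3, #6→C 4, #7→C 2, #8→C 3  ⇒ total 24.
Compare {D}: total 30.
Compare {B}: total 34.
No size-1 selection does better; minimum is 24.

24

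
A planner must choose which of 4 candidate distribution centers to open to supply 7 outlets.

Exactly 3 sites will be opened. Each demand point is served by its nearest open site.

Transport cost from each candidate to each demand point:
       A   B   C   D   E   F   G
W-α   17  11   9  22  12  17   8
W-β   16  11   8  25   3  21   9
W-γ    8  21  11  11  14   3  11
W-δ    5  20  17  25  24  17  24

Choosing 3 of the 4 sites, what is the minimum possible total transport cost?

Open {W-β, W-γ, W-δ}.
  A→W-δ 5, B→W-β 11, C→W-β 8, D→W-γ 11, E→W-β 3, F→W-γ 3, G→W-β 9  ⇒ total 50.
Compare {W-α, W-β, W-γ}: total 52.
Compare {W-α, W-γ, W-δ}: total 59.
No size-3 selection does better; minimum is 50.

50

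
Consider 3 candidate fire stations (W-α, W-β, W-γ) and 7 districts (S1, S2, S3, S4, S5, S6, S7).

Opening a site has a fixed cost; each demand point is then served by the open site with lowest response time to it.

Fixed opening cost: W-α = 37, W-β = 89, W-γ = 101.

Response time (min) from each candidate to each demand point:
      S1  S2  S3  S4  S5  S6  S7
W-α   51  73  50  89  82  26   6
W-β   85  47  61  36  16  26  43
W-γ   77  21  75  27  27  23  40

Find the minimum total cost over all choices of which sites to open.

Open {W-α, W-γ}: assign each demand point to its cheapest open site.
  S1→W-α 51, S2→W-γ 21, S3→W-α 50, S4→W-γ 27, S5→W-γ 27, S6→W-γ 23, S7→W-α 6
  response time 205, fixed 138 → total 343.
Compare {W-α, W-β}: response time 232 + fixed 126 = 358.
Compare {W-γ}: response time 290 + fixed 101 = 391.
Compare {W-β}: response time 314 + fixed 89 = 403.
All other subsets cost ≥ 358. Minimum total cost: 343.

343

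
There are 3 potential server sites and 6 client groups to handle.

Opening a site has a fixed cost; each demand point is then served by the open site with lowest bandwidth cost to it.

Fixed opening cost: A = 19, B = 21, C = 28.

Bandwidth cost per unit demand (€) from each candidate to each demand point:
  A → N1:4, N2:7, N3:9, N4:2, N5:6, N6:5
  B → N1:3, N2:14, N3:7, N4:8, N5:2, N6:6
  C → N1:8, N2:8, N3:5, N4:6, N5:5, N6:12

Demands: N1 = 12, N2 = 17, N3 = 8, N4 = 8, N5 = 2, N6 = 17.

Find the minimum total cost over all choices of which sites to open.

Open {A, B}: assign each demand point to its cheapest open site.
  N1→B 12×3=36, N2→A 17×7=119, N3→B 8×7=56, N4→A 8×2=16, N5→B 2×2=4, N6→A 17×5=85
  bandwidth cost 316, fixed 40 → total 356.
Compare {A, C}: bandwidth cost 318 + fixed 47 = 365.
Compare {A, B, C}: bandwidth cost 300 + fixed 68 = 368.
Compare {A}: bandwidth cost 352 + fixed 19 = 371.
All other subsets cost ≥ 365. Minimum total cost: 356.

356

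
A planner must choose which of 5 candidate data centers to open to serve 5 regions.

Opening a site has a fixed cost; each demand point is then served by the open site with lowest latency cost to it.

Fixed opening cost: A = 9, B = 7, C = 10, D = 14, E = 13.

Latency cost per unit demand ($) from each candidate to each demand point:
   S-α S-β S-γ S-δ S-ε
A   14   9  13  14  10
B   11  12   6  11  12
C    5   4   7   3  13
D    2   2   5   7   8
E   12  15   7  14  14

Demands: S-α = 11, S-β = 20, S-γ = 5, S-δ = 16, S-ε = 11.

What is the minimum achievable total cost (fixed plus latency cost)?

247

Open {C, D}: assign each demand point to its cheapest open site.
  S-α→D 11×2=22, S-β→D 20×2=40, S-γ→D 5×5=25, S-δ→C 16×3=48, S-ε→D 11×8=88
  latency cost 223, fixed 24 → total 247.
Compare {B, C, D}: latency cost 223 + fixed 31 = 254.
Compare {A, C, D}: latency cost 223 + fixed 33 = 256.
Compare {C, D, E}: latency cost 223 + fixed 37 = 260.
All other subsets cost ≥ 254. Minimum total cost: 247.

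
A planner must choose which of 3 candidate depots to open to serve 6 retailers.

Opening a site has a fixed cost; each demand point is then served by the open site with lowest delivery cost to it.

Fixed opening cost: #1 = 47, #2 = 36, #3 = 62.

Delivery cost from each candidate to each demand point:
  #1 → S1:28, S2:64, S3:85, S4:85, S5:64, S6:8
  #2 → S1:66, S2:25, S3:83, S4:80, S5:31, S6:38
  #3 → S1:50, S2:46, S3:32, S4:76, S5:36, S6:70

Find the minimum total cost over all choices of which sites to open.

335

Open {#1, #3}: assign each demand point to its cheapest open site.
  S1→#1 28, S2→#3 46, S3→#3 32, S4→#3 76, S5→#3 36, S6→#1 8
  delivery cost 226, fixed 109 → total 335.
Compare {#1, #2}: delivery cost 255 + fixed 83 = 338.
Compare {#1, #2, #3}: delivery cost 200 + fixed 145 = 345.
Compare {#2, #3}: delivery cost 252 + fixed 98 = 350.
All other subsets cost ≥ 338. Minimum total cost: 335.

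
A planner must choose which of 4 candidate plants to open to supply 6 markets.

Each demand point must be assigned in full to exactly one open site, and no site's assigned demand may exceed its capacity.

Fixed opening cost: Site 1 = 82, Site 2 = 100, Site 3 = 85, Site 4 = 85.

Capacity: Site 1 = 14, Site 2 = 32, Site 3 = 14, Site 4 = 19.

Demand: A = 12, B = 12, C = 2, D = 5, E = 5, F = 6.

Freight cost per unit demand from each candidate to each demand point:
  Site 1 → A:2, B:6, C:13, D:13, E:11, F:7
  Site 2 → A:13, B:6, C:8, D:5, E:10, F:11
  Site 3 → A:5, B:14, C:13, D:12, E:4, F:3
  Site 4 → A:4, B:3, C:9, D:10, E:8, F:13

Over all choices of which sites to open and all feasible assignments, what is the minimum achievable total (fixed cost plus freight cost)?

418

Open {Site 1, Site 3, Site 4}; cheapest assignment that respects the capacities:
  Site 1 (cap 14, load 12): A — cost 12×2 = 24
  Site 3 (cap 14, load 11): E, F — cost 5×4 + 6×3 = 38
  Site 4 (cap 19, load 19): B, C, D — cost 12×3 + 2×9 + 5×10 = 104
  Shipping 166, fixed 252 → total 418.
  Any other capacity-feasible assignment to {Site 1, Site 3, Site 4} ships for at least 166.
Compare {Site 1, Site 2}: its best feasible assignment gives total 435.
Compare {Site 1, Site 2, Site 3}: its best feasible assignment gives total 442.
Every other set of open sites that can feasibly serve all demand totals ≥ 435 even under its best assignment. Minimum: 418.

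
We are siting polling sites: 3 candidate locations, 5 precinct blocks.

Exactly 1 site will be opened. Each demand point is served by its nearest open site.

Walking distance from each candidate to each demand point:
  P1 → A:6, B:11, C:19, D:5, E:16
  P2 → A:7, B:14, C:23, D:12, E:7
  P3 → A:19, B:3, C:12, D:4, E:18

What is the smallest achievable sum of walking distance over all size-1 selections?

Open {P3}.
  A→P3 19, B→P3 3, C→P3 12, D→P3 4, E→P3 18  ⇒ total 56.
Compare {P1}: total 57.
Compare {P2}: total 63.

56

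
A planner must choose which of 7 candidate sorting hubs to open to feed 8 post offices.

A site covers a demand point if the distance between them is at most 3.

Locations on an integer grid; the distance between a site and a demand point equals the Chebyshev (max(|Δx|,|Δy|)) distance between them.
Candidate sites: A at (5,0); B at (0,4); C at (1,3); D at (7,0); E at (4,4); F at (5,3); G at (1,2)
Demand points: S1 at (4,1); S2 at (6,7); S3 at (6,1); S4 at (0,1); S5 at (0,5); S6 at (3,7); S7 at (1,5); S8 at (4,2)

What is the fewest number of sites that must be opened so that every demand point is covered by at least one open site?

2

Coverage sets (demand points within 3 of each site):
  A: {S1, S3, S8}
  B: {S4, S5, S6, S7}
  C: {S1, S4, S5, S7, S8}
  D: {S1, S3, S8}
  E: {S1, S2, S3, S6, S7, S8}
  F: {S1, S3, S8}
  G: {S1, S4, S5, S7, S8}
No single site covers all 8 demand points.
But {B, E} covers everything, so the minimum is 2.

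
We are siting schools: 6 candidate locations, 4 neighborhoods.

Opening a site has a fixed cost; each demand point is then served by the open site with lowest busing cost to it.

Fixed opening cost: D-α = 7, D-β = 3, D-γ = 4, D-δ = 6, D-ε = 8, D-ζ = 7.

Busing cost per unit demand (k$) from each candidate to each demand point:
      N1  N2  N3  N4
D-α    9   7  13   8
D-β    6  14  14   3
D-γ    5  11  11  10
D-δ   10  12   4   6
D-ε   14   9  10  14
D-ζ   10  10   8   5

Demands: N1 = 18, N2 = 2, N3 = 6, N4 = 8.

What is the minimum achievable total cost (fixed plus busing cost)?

Open {D-α, D-β, D-γ, D-δ}: assign each demand point to its cheapest open site.
  N1→D-γ 18×5=90, N2→D-α 2×7=14, N3→D-δ 6×4=24, N4→D-β 8×3=24
  busing cost 152, fixed 20 → total 172.
Compare {D-β, D-γ, D-δ}: busing cost 160 + fixed 13 = 173.
Compare {D-β, D-γ, D-δ, D-ε}: busing cost 156 + fixed 21 = 177.
Compare {D-β, D-γ, D-δ, D-ζ}: busing cost 158 + fixed 20 = 178.
All other subsets cost ≥ 173. Minimum total cost: 172.

172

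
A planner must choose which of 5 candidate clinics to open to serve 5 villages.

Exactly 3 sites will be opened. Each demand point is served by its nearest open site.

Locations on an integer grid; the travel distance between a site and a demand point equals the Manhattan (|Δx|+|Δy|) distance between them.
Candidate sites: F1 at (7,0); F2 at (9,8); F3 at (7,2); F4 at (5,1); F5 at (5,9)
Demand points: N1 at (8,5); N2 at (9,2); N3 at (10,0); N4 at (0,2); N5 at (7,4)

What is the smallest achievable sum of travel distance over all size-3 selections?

17

Open {F1, F3, F4}.
  N1→F3 4, N2→F3 2, N3→F1 3, N4→F4 6, N5→F3 2  ⇒ total 17.
Compare {F1, F2, F3}: total 18.
Compare {F1, F3, F5}: total 18.
No size-3 selection does better; minimum is 17.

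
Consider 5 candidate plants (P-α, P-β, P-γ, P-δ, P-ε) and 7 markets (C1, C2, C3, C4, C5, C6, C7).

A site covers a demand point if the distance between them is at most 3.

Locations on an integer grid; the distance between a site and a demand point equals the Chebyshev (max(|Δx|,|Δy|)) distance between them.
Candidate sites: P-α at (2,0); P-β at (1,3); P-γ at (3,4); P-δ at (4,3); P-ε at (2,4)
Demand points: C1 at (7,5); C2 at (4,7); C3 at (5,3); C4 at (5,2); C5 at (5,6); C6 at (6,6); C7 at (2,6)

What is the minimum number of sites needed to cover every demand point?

Coverage sets (demand points within 3 of each site):
  P-α: {C3, C4}
  P-β: {C7}
  P-γ: {C2, C3, C4, C5, C6, C7}
  P-δ: {C1, C3, C4, C5, C6, C7}
  P-ε: {C2, C3, C4, C5, C7}
No single site covers all 7 demand points.
But {P-γ, P-δ} covers everything, so the minimum is 2.

2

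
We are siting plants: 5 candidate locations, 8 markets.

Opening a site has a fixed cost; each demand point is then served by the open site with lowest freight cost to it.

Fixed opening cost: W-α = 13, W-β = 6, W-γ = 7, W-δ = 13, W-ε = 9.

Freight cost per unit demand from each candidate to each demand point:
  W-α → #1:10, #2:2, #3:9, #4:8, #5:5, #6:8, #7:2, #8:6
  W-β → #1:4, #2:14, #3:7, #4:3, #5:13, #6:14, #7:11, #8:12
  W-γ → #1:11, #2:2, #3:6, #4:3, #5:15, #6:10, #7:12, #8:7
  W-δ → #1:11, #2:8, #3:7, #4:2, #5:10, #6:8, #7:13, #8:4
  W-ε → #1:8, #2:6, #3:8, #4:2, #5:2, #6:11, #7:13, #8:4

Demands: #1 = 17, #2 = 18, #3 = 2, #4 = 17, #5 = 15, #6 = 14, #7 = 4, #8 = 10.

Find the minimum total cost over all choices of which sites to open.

Open {W-α, W-β, W-ε}: assign each demand point to its cheapest open site.
  #1→W-β 17×4=68, #2→W-α 18×2=36, #3→W-β 2×7=14, #4→W-ε 17×2=34, #5→W-ε 15×2=30, #6→W-α 14×8=112, #7→W-α 4×2=8, #8→W-ε 10×4=40
  freight cost 342, fixed 28 → total 370.
Compare {W-α, W-β, W-γ, W-ε}: freight cost 340 + fixed 35 = 375.
Compare {W-α, W-β, W-δ, W-ε}: freight cost 342 + fixed 41 = 383.
Compare {W-α, W-β, W-γ, W-δ, W-ε}: freight cost 340 + fixed 48 = 388.
All other subsets cost ≥ 375. Minimum total cost: 370.

370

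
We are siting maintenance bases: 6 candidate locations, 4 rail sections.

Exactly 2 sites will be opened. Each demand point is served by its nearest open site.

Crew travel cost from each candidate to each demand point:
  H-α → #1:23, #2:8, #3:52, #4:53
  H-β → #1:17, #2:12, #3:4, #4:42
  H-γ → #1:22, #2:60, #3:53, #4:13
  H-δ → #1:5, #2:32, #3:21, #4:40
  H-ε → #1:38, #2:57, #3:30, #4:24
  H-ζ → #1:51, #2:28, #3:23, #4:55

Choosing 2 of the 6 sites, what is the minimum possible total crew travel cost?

46

Open {H-β, H-γ}.
  #1→H-β 17, #2→H-β 12, #3→H-β 4, #4→H-γ 13  ⇒ total 46.
Compare {H-β, H-ε}: total 57.
Compare {H-β, H-δ}: total 61.
No size-2 selection does better; minimum is 46.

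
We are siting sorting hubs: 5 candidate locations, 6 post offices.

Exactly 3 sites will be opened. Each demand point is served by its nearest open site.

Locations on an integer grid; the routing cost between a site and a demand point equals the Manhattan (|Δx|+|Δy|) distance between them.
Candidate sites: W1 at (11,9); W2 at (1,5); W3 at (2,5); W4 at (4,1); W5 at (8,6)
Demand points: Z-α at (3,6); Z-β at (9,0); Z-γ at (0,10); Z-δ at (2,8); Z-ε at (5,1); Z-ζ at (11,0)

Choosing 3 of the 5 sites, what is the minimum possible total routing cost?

26

Open {W2, W3, W4}.
  Z-α→W3 2, Z-β→W4 6, Z-γ→W2 6, Z-δ→W3 3, Z-ε→W4 1, Z-ζ→W4 8  ⇒ total 26.
Compare {W1, W3, W4}: total 27.
Compare {W3, W4, W5}: total 27.
No size-3 selection does better; minimum is 26.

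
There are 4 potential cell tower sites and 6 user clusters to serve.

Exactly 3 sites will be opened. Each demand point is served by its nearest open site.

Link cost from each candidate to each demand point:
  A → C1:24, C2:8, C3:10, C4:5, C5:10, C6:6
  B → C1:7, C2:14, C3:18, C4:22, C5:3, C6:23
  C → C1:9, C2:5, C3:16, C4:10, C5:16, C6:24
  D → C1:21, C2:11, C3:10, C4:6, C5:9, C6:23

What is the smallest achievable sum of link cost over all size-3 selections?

Open {A, B, C}.
  C1→B 7, C2→C 5, C3→A 10, C4→A 5, C5→B 3, C6→A 6  ⇒ total 36.
Compare {A, B, D}: total 39.
Compare {A, C, D}: total 44.
No size-3 selection does better; minimum is 36.

36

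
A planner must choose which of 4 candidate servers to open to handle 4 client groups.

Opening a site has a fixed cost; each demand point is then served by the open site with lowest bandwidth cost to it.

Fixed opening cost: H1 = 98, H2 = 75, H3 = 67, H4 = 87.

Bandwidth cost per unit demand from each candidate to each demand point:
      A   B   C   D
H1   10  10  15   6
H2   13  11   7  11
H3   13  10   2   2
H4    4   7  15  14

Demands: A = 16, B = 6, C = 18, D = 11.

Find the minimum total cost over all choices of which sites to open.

318

Open {H3, H4}: assign each demand point to its cheapest open site.
  A→H4 16×4=64, B→H4 6×7=42, C→H3 18×2=36, D→H3 11×2=22
  bandwidth cost 164, fixed 154 → total 318.
Compare {H3}: bandwidth cost 326 + fixed 67 = 393.
Compare {H2, H3, H4}: bandwidth cost 164 + fixed 229 = 393.
Compare {H1, H3, H4}: bandwidth cost 164 + fixed 252 = 416.
All other subsets cost ≥ 393. Minimum total cost: 318.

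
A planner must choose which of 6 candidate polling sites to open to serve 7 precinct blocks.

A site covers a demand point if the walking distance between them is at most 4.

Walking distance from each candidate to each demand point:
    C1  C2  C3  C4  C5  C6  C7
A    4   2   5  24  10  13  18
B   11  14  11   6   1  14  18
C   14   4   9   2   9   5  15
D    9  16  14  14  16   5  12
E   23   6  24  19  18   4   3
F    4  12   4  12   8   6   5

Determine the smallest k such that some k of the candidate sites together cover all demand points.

Coverage sets (demand points within 4 of each site):
  A: {C1, C2}
  B: {C5}
  C: {C2, C4}
  D: {}
  E: {C6, C7}
  F: {C1, C3}
No 3 sites suffice: every size-3 union leaves at least one demand point uncovered.
But {B, C, E, F} covers everything, so the minimum is 4.

4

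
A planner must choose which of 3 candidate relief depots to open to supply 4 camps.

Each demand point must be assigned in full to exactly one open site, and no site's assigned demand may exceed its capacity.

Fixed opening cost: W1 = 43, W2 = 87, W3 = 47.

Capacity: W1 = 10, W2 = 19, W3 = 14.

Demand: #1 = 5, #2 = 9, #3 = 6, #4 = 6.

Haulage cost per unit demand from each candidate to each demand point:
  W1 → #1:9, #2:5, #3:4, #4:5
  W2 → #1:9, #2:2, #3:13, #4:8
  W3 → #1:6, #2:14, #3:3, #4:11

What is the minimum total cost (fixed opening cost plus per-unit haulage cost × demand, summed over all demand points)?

Open {W2, W3}; cheapest assignment that respects the capacities:
  W2 (cap 19, load 15): #2, #4 — cost 9×2 + 6×8 = 66
  W3 (cap 14, load 11): #1, #3 — cost 5×6 + 6×3 = 48
  Shipping 114, fixed 134 → total 248.
  Any other capacity-feasible assignment to {W2, W3} ships for at least 114.
Compare {W1, W2, W3}: its best feasible assignment gives total 273.
Compare {W1, W2}: its best feasible assignment gives total 346.
Every other set of open sites that can feasibly serve all demand totals ≥ 273 even under its best assignment. Minimum: 248.

248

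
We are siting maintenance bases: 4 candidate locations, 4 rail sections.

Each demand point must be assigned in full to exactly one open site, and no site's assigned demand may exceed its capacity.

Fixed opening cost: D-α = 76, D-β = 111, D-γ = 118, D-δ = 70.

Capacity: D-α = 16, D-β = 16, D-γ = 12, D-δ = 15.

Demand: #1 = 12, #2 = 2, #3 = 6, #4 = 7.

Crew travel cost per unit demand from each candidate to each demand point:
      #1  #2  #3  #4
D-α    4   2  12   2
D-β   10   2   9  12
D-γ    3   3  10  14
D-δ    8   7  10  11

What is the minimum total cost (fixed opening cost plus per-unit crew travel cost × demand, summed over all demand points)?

Open {D-α, D-γ}; cheapest assignment that respects the capacities:
  D-α (cap 16, load 15): #2, #3, #4 — cost 2×2 + 6×12 + 7×2 = 90
  D-γ (cap 12, load 12): #1 — cost 12×3 = 36
  Shipping 126, fixed 194 → total 320.
  Any other capacity-feasible assignment to {D-α, D-γ} ships for at least 126.
Compare {D-α, D-δ}: its best feasible assignment gives total 332.
Compare {D-γ, D-δ}: its best feasible assignment gives total 375.
Every other set of open sites that can feasibly serve all demand totals ≥ 332 even under its best assignment. Minimum: 320.

320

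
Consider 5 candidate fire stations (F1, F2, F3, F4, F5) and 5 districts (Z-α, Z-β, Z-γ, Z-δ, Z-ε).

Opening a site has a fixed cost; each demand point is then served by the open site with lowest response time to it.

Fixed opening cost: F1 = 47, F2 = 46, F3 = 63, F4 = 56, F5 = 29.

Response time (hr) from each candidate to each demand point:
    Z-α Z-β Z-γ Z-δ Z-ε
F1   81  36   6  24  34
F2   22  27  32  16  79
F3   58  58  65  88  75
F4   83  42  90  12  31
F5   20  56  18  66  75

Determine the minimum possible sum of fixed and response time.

Open {F1, F5}: assign each demand point to its cheapest open site.
  Z-α→F5 20, Z-β→F1 36, Z-γ→F1 6, Z-δ→F1 24, Z-ε→F1 34
  response time 120, fixed 76 → total 196.
Compare {F1, F2}: response time 105 + fixed 93 = 198.
Compare {F4, F5}: response time 123 + fixed 85 = 208.
Compare {F2}: response time 176 + fixed 46 = 222.
All other subsets cost ≥ 198. Minimum total cost: 196.

196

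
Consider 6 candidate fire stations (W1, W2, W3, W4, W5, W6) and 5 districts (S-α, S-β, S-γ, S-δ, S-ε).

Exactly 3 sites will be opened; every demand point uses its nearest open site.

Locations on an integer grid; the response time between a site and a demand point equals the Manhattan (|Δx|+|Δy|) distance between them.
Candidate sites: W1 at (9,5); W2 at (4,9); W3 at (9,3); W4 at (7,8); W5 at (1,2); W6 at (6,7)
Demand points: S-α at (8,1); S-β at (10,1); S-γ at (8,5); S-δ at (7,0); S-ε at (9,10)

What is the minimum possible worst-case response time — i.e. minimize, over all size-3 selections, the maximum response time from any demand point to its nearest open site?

5

Open {W1, W2, W3}.
  Farthest demand point is S-δ at response time 5 (to W3); all others are ≤ 5.
With {W1, W3, W4} the worst case is 5.
With {W1, W3, W5} the worst case is 5.
No size-3 selection achieves below 5.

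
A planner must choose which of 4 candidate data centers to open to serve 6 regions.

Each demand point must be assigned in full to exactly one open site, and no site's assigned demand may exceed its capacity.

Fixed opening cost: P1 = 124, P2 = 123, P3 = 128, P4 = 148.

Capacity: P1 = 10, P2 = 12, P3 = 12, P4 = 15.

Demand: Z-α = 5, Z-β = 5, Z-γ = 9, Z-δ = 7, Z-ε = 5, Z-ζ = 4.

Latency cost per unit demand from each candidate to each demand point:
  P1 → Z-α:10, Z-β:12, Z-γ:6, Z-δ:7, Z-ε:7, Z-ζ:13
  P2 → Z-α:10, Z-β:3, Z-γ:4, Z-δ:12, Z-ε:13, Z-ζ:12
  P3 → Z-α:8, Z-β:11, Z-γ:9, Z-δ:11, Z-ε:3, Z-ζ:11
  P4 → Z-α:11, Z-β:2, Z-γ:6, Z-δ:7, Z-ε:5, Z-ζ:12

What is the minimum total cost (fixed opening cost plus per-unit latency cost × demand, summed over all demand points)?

635

Open {P2, P3, P4}; cheapest assignment that respects the capacities:
  P2 (cap 12, load 9): Z-γ — cost 9×4 = 36
  P3 (cap 12, load 12): Z-α, Z-δ — cost 5×8 + 7×11 = 117
  P4 (cap 15, load 14): Z-β, Z-ε, Z-ζ — cost 5×2 + 5×5 + 4×12 = 83
  Shipping 236, fixed 399 → total 635.
  Any other capacity-feasible assignment to {P2, P3, P4} ships for at least 236.
Compare {P1, P3, P4}: its best feasible assignment gives total 654.
Compare {P1, P2, P4}: its best feasible assignment gives total 666.
Every other set of open sites that can feasibly serve all demand totals ≥ 654 even under its best assignment. Minimum: 635.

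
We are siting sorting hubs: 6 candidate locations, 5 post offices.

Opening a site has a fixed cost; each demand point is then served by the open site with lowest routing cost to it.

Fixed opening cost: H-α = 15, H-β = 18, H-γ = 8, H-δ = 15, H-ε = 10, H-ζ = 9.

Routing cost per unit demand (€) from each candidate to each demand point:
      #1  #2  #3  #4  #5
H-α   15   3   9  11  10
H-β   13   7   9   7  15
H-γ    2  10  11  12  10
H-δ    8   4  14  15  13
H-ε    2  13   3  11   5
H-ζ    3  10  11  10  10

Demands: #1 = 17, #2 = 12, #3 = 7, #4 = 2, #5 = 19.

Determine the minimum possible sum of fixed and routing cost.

233

Open {H-α, H-ε}: assign each demand point to its cheapest open site.
  #1→H-ε 17×2=34, #2→H-α 12×3=36, #3→H-ε 7×3=21, #4→H-α 2×11=22, #5→H-ε 19×5=95
  routing cost 208, fixed 25 → total 233.
Compare {H-α, H-ε, H-ζ}: routing cost 206 + fixed 34 = 240.
Compare {H-α, H-γ, H-ε}: routing cost 208 + fixed 33 = 241.
Compare {H-α, H-β, H-ε}: routing cost 200 + fixed 43 = 243.
All other subsets cost ≥ 240. Minimum total cost: 233.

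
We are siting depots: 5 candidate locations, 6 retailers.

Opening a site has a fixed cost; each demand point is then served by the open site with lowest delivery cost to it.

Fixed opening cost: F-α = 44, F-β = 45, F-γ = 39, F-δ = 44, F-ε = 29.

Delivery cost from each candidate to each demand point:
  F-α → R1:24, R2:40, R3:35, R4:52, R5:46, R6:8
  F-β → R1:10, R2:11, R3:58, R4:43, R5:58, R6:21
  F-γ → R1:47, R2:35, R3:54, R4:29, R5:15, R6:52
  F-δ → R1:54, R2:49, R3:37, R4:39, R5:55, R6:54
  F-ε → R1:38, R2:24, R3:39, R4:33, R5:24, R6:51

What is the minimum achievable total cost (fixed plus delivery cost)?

212

Open {F-β, F-ε}: assign each demand point to its cheapest open site.
  R1→F-β 10, R2→F-β 11, R3→F-ε 39, R4→F-ε 33, R5→F-ε 24, R6→F-β 21
  delivery cost 138, fixed 74 → total 212.
Compare {F-α, F-ε}: delivery cost 148 + fixed 73 = 221.
Compare {F-β, F-γ}: delivery cost 140 + fixed 84 = 224.
Compare {F-α, F-γ}: delivery cost 146 + fixed 83 = 229.
All other subsets cost ≥ 221. Minimum total cost: 212.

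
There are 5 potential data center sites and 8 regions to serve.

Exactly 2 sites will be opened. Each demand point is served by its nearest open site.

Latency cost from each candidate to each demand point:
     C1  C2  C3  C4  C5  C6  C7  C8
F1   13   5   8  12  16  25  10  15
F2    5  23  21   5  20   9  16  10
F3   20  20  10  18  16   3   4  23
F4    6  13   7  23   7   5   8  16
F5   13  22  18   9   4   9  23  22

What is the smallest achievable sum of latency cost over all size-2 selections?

60

Open {F2, F4}.
  C1→F2 5, C2→F4 13, C3→F4 7, C4→F2 5, C5→F4 7, C6→F4 5, C7→F4 8, C8→F2 10  ⇒ total 60.
Compare {F1, F4}: total 65.
Compare {F1, F2}: total 68.
No size-2 selection does better; minimum is 60.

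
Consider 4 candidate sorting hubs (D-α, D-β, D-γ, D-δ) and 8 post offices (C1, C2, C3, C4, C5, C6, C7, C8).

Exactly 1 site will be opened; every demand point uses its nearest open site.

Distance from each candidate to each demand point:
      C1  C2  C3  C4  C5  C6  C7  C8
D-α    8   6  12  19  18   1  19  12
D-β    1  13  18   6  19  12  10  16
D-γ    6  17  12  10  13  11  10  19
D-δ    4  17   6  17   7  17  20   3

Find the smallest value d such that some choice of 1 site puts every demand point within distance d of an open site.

19

Open {D-α}.
  Farthest demand point is C4 at distance 19 (to D-α); all others are ≤ 19.
With {D-β} the worst case is 19.
With {D-γ} the worst case is 19.
No size-1 selection achieves below 19.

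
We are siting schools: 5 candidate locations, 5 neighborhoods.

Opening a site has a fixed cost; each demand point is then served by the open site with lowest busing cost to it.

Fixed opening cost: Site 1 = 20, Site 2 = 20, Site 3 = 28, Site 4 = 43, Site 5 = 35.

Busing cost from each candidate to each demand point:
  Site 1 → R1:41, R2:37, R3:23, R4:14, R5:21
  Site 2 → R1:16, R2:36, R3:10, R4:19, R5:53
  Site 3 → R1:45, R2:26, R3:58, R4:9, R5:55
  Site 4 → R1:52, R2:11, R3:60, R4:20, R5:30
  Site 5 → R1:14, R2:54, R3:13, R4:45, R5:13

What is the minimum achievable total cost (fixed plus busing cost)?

Open {Site 1, Site 2}: assign each demand point to its cheapest open site.
  R1→Site 2 16, R2→Site 2 36, R3→Site 2 10, R4→Site 1 14, R5→Site 1 21
  busing cost 97, fixed 40 → total 137.
Compare {Site 3, Site 5}: busing cost 75 + fixed 63 = 138.
Compare {Site 1, Site 5}: busing cost 91 + fixed 55 = 146.
Compare {Site 2, Site 5}: busing cost 92 + fixed 55 = 147.
All other subsets cost ≥ 138. Minimum total cost: 137.

137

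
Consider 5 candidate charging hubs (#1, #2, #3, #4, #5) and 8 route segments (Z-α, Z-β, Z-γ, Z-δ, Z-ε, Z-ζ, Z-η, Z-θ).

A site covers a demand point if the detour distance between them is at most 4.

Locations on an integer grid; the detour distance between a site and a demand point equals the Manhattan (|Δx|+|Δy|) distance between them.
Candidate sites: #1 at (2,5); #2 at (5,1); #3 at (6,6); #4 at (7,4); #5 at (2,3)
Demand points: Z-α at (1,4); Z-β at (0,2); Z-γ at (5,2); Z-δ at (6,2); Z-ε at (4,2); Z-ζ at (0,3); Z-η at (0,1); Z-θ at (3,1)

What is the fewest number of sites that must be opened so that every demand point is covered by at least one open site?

2

Coverage sets (demand points within 4 of each site):
  #1: {Z-α, Z-ζ}
  #2: {Z-γ, Z-δ, Z-ε, Z-θ}
  #3: {Z-δ}
  #4: {Z-γ, Z-δ}
  #5: {Z-α, Z-β, Z-γ, Z-ε, Z-ζ, Z-η, Z-θ}
No single site covers all 8 demand points.
But {#2, #5} covers everything, so the minimum is 2.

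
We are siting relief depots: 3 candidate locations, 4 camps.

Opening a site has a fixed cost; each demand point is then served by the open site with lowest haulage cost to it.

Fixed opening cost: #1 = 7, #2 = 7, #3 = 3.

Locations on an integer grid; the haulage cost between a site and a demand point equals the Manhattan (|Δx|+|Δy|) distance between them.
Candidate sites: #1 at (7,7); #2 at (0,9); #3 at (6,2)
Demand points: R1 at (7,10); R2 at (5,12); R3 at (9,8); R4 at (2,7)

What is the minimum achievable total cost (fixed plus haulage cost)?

25

Open {#1}: assign each demand point to its cheapest open site.
  R1→#1 3, R2→#1 7, R3→#1 3, R4→#1 5
  haulage cost 18, fixed 7 → total 25.
Compare {#1, #3}: haulage cost 18 + fixed 10 = 28.
Compare {#1, #2}: haulage cost 17 + fixed 14 = 31.
Compare {#1, #2, #3}: haulage cost 17 + fixed 17 = 34.
All other subsets cost ≥ 28. Minimum total cost: 25.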